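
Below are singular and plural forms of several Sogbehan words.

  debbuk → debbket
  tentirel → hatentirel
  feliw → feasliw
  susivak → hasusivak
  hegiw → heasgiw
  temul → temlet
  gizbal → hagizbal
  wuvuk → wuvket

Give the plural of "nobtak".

susivak and debbuk both end in -k yet inflect differently (hasusivak, debbket), so the final letter is not what conditions the rule; the last vowel is.
"nobtak" has last vowel 'a'. The stems whose last vowel is 'a' (gizbal → hagizbal, susivak → hasusivak) add the prefix ha-.
The other patterns: stems whose last vowel is 'u' delete the last vowel and add -et; stems whose last vowel is 'i' insert -as- after the first vowel.
So nobtak → hanobtak.

hanobtak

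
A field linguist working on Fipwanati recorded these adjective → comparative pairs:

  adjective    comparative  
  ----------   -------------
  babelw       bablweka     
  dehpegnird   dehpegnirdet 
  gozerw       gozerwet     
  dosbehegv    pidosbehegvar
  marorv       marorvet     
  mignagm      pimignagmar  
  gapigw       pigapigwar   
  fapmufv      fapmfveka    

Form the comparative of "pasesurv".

pasesurvet

gozerw and gapigw both end in -w yet inflect differently (gozerwet, pigapigwar), so the final letter is not what conditions the rule; the second-to-last letter is.
"pasesurv" has second-to-last letter 'r'. The stems whose second-to-last letter is 'r' (marorv → marorvet, gozerw → gozerwet, dehpegnird → dehpegnirdet) add -et.
The other patterns: stems whose second-to-last letter is 'g' add pi- … -ar around the stem; stems whose second-to-last letter is 'f' or 'l' delete the last vowel and add -eka.
So pasesurv → pasesurvet.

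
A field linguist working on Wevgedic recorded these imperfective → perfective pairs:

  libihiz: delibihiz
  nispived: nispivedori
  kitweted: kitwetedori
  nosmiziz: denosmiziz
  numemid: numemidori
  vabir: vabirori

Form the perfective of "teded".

"teded" ends in -d. The stems ending in -d (kitweted → kitwetedori, numemid → numemidori, nispived → nispivedori) add -ori.
The other pattern: stems ending in -z add the prefix de-.
So teded → tededori.

tededori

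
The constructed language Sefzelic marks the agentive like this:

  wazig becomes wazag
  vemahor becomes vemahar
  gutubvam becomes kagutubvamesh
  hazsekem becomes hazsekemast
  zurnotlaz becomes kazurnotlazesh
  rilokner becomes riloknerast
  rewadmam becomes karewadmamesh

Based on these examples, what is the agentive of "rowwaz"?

"rowwaz" has last vowel 'a'. The stems whose last vowel is 'a' (rewadmam → karewadmamesh, gutubvam → kagutubvamesh, zurnotlaz → kazurnotlazesh) add ka- … -esh around the stem.
So rowwaz → karowwazesh.

karowwazesh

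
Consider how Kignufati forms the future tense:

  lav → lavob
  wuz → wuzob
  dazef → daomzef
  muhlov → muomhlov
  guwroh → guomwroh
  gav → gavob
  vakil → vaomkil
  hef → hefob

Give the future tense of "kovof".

koomvof

lav and muhlov both end in -v yet inflect differently (lavob, muomhlov), so the final letter is not what conditions the rule; the number of vowels is.
"kovof" has 2 vowels. The stems with 2 vowels (muhlov → muomhlov, guwroh → guomwroh, vakil → vaomkil) insert -om- after the first vowel.
So kovof → koomvof.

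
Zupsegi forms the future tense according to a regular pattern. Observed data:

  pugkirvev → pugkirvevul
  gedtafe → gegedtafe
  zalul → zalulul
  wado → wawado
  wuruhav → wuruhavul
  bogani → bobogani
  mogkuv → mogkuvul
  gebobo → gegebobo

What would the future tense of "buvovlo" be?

bubuvovlo

pugkirvev and gedtafe both have last vowel 'e' yet inflect differently (pugkirvevul, gegedtafe), so the last vowel is not what conditions the rule; whether the stem ends in a vowel or a consonant is.
"buvovlo" ends in a vowel. The stems ending in a vowel (bogani → bobogani, wado → wawado, gedtafe → gegedtafe) repeat the first consonant+vowel as a prefix.
The other pattern: stems ending in a consonant add -ul.
So buvovlo → bubuvovlo.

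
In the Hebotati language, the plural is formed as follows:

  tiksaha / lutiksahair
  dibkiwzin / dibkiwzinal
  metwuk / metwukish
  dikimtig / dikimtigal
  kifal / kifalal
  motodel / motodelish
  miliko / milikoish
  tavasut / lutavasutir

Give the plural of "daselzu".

daselzual

motodel and kifal both end in -l yet inflect differently (motodelish, kifalal), so the final letter is not what conditions the rule; the first letter is.
"daselzu" begins with d-. The stems beginning with d- (dikimtig → dikimtigal, dibkiwzin → dibkiwzinal) add -al.
So daselzu → daselzual.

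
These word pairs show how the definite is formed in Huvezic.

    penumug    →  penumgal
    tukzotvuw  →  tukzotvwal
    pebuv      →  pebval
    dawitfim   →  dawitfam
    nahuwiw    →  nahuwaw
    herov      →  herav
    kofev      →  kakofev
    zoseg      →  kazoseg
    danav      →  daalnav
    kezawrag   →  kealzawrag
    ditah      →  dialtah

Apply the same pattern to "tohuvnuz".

tukzotvuw and nahuwiw both end in -w yet inflect differently (tukzotvwal, nahuwaw), so the final letter is not what conditions the rule; the last vowel is.
"tohuvnuz" has last vowel 'u'. The stems whose last vowel is 'u' (penumug → penumgal, tukzotvuw → tukzotvwal, pebuv → pebval) delete the last vowel and add -al.
The other patterns: stems whose last vowel is 'i' or 'o' change the last vowel to 'a'; stems whose last vowel is 'e' add the prefix ka-; stems whose last vowel is 'a' insert -al- after the first vowel.
So tohuvnuz → tohuvnzal.

tohuvnzal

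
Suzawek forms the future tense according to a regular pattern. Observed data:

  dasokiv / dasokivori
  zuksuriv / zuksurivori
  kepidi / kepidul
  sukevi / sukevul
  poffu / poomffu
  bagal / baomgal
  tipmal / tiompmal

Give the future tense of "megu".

dasokiv and kepidi both have last vowel 'i' yet inflect differently (dasokivori, kepidul), so the last vowel is not what conditions the rule; the final letter is.
"megu" ends in -u. The one such stem in the data (poffu → poomffu) inserts -om- after the first vowel (as do bagal, tipmal), so the same rule applies.
So megu → meomgu.

meomgu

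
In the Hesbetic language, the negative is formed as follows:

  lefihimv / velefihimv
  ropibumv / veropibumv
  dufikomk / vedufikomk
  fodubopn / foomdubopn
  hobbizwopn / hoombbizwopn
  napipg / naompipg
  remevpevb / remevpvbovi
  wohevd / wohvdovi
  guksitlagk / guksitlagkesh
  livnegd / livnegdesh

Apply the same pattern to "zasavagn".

zasavagnesh

dufikomk and guksitlagk both end in -k yet inflect differently (vedufikomk, guksitlagkesh), so the final letter is not what conditions the rule; the second-to-last letter is.
"zasavagn" has second-to-last letter 'g'. The stems whose second-to-last letter is 'g' (guksitlagk → guksitlagkesh, livnegd → livnegdesh) add -esh.
The other patterns: stems whose second-to-last letter is 'm' add the prefix ve-; stems whose second-to-last letter is 'p' insert -om- after the first vowel; stems whose second-to-last letter is 'v' delete the last vowel and add -ovi.
So zasavagn → zasavagnesh.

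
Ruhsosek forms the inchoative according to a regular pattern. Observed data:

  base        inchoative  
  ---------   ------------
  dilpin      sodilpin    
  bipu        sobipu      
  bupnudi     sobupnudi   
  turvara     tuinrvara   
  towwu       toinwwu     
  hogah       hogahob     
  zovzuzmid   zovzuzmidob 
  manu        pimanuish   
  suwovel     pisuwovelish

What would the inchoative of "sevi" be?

bipu and towwu both end in -u yet inflect differently (sobipu, toinwwu), so the final letter is not what conditions the rule; the first letter is.
"sevi" begins with s-. The one such stem in the data (suwovel → pisuwovelish) adds pi- … -ish around the stem, so the same rule applies.
The other patterns: stems beginning with b- or d- add the prefix so-; stems beginning with t- insert -in- after the first vowel; stems beginning with h- or z- add -ob.
So sevi → piseviish.

piseviish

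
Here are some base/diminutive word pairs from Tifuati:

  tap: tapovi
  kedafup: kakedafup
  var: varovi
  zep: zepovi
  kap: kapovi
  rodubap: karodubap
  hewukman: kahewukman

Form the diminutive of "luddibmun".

kaluddibmun

"luddibmun" has 3 vowels. The stems with 3 vowels (kedafup → kakedafup, hewukman → kahewukman, rodubap → karodubap) add the prefix ka-.
The other pattern: stems with 1 vowel add -ovi.
So luddibmun → kaluddibmun.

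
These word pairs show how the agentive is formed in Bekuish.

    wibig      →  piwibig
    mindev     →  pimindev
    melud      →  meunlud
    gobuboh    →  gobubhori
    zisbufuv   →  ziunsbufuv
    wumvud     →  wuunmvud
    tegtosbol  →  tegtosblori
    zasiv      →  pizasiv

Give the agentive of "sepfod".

sepfdori

zasiv and zisbufuv both end in -v yet inflect differently (pizasiv, ziunsbufuv), so the final letter is not what conditions the rule; the last vowel is.
"sepfod" has last vowel 'o'. The stems whose last vowel is 'o' (gobuboh → gobubhori, tegtosbol → tegtosblori) delete the last vowel and add -ori.
The other patterns: stems whose last vowel is 'e' or 'i' add the prefix pi-; stems whose last vowel is 'u' insert -un- after the first vowel.
So sepfod → sepfdori.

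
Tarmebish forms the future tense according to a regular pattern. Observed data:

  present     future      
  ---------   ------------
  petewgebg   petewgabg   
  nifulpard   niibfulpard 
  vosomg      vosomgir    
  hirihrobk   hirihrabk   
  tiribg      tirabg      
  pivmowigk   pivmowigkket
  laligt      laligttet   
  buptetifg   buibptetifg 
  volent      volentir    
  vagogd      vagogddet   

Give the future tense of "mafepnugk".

mafepnugkket

tiribg and vosomg both end in -g yet inflect differently (tirabg, vosomgir), so the final letter is not what conditions the rule; the second-to-last letter is.
"mafepnugk" has second-to-last letter 'g'. The stems whose second-to-last letter is 'g' (laligt → laligttet, vagogd → vagogddet, pivmowigk → pivmowigkket) double the final consonant and add -et.
The other patterns: stems whose second-to-last letter is 'b' change the last vowel to 'a'; stems whose second-to-last letter is 'm' or 'n' add -ir; stems whose second-to-last letter is 'f' or 'r' insert -ib- after the first vowel.
So mafepnugk → mafepnugkket.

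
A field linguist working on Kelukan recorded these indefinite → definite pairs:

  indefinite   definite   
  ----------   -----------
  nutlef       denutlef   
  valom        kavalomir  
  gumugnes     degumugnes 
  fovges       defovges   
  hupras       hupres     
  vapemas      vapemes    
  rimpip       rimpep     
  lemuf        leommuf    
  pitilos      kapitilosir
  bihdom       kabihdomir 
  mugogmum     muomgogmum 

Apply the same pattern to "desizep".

dedesizep

"desizep" has last vowel 'e'. The stems whose last vowel is 'e' (gumugnes → degumugnes, nutlef → denutlef, fovges → defovges) add the prefix de-.
So desizep → dedesizep.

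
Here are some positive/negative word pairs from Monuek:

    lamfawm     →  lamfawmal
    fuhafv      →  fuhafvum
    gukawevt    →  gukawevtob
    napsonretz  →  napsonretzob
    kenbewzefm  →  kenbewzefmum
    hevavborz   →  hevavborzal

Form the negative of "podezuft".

kenbewzefm and lamfawm both end in -m yet inflect differently (kenbewzefmum, lamfawmal), so the final letter is not what conditions the rule; the second-to-last letter is.
"podezuft" has second-to-last letter 'f'. The stems whose second-to-last letter is 'f' (kenbewzefm → kenbewzefmum, fuhafv → fuhafvum) add -um.
The other patterns: stems whose second-to-last letter is 't' or 'v' add -ob; stems whose second-to-last letter is 'r' or 'w' add -al.
So podezuft → podezuftum.

podezuftum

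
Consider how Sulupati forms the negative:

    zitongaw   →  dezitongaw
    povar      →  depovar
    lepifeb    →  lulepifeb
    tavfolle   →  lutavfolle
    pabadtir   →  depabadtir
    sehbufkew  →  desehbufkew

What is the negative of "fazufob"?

lufazufob

sehbufkew and lepifeb both have last vowel 'e' yet inflect differently (desehbufkew, lulepifeb), so the last vowel is not what conditions the rule; the final letter is.
"fazufob" ends in -b. The one such stem in the data (lepifeb → lulepifeb) adds the prefix lu-, so the same rule applies.
So fazufob → lufazufob.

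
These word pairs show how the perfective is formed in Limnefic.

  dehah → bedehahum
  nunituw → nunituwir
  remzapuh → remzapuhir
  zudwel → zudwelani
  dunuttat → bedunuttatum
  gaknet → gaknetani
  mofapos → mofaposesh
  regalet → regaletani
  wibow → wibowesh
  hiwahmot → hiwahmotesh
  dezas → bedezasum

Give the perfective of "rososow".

rososowesh

regalet and dunuttat both end in -t yet inflect differently (regaletani, bedunuttatum), so the final letter is not what conditions the rule; the last vowel is.
"rososow" has last vowel 'o'. The stems whose last vowel is 'o' (wibow → wibowesh, hiwahmot → hiwahmotesh, mofapos → mofaposesh) add -esh.
So rososow → rososowesh.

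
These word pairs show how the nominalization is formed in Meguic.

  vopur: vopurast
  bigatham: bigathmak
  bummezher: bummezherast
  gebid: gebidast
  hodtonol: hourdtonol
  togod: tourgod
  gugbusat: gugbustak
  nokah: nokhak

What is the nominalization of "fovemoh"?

togod and gebid both end in -d yet inflect differently (tourgod, gebidast), so the final letter is not what conditions the rule; the last vowel is.
"fovemoh" has last vowel 'o'. The stems whose last vowel is 'o' (togod → tourgod, hodtonol → hourdtonol) insert -ur- after the first vowel.
The other patterns: stems whose last vowel is 'a' delete the last vowel and add -ak; stems whose last vowel is 'e', 'i' or 'u' add -ast.
So fovemoh → fourvemoh.

fourvemoh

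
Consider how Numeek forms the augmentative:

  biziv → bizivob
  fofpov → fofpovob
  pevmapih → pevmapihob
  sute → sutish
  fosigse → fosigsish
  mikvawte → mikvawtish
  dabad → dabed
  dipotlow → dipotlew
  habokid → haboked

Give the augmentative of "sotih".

fofpov and dipotlow both have last vowel 'o' yet inflect differently (fofpovob, dipotlew), so the last vowel is not what conditions the rule; the final letter is.
"sotih" ends in -h. The one such stem in the data (pevmapih → pevmapihob) adds -ob, so the same rule applies.
The other patterns: stems ending in -e drop the final letter and add -ish; stems ending in -d or -w change the last vowel to 'e'.
So sotih → sotihob.

sotihob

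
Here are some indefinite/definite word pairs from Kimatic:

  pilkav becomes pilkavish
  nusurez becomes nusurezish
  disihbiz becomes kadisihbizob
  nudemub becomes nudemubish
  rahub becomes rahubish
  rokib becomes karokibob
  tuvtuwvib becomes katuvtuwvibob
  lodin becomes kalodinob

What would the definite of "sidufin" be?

kasidufinob

tuvtuwvib and rahub both end in -b yet inflect differently (katuvtuwvibob, rahubish), so the final letter is not what conditions the rule; the last vowel is.
"sidufin" has last vowel 'i'. The stems whose last vowel is 'i' (tuvtuwvib → katuvtuwvibob, lodin → kalodinob, disihbiz → kadisihbizob) add ka- … -ob around the stem.
So sidufin → kasidufinob.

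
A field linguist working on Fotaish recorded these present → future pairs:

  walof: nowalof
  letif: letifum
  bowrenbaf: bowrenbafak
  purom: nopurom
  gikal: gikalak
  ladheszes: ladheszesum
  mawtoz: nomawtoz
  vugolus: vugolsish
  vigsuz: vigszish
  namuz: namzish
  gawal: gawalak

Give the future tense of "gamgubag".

gamgubagak

walof and bowrenbaf both end in -f yet inflect differently (nowalof, bowrenbafak), so the final letter is not what conditions the rule; the last vowel is.
"gamgubag" has last vowel 'a'. The stems whose last vowel is 'a' (gikal → gikalak, bowrenbaf → bowrenbafak, gawal → gawalak) add -ak.
The other patterns: stems whose last vowel is 'o' add the prefix no-; stems whose last vowel is 'u' delete the last vowel and add -ish; stems whose last vowel is 'e' or 'i' add -um.
So gamgubag → gamgubagak.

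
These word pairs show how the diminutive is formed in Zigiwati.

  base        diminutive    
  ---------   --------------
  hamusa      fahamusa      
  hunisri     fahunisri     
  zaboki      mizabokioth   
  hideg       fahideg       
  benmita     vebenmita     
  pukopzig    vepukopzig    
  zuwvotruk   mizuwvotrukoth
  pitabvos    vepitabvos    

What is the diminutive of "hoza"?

fahoza

hunisri and zaboki both end in -i yet inflect differently (fahunisri, mizabokioth), so the final letter is not what conditions the rule; the first letter is.
"hoza" begins with h-. The stems beginning with h- (hideg → fahideg, hamusa → fahamusa, hunisri → fahunisri) add the prefix fa-.
The other patterns: stems beginning with z- add mi- … -oth around the stem; stems beginning with b- or p- add the prefix ve-.
So hoza → fahoza.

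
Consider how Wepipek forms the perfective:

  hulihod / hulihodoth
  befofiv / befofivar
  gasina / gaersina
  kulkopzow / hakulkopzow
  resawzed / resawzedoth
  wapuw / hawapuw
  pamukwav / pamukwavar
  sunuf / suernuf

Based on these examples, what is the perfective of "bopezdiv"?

bopezdivar

hulihod and kulkopzow both have last vowel 'o' yet inflect differently (hulihodoth, hakulkopzow), so the last vowel is not what conditions the rule; the final letter is.
"bopezdiv" ends in -v. The stems ending in -v (befofiv → befofivar, pamukwav → pamukwavar) add -ar.
The other patterns: stems ending in -d add -oth; stems ending in -w add the prefix ha-; stems ending in -a or -f insert -er- after the first vowel.
So bopezdiv → bopezdivar.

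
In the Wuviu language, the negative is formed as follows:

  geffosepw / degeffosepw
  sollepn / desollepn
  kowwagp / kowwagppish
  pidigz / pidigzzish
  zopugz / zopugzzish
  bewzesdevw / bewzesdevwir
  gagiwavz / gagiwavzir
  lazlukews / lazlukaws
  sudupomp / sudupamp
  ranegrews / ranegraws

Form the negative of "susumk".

susamk

geffosepw and bewzesdevw both end in -w yet inflect differently (degeffosepw, bewzesdevwir), so the final letter is not what conditions the rule; the second-to-last letter is.
"susumk" has second-to-last letter 'm'. The one such stem in the data (sudupomp → sudupamp) changes the last vowel to 'a' (as do lazlukews, ranegrews), so the same rule applies.
The other patterns: stems whose second-to-last letter is 'p' add the prefix de-; stems whose second-to-last letter is 'g' double the final consonant and add -ish; stems whose second-to-last letter is 'v' add -ir.
So susumk → susamk.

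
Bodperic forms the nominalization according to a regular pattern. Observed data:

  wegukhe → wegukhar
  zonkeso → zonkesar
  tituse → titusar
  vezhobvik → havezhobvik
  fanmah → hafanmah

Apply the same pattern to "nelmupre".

wegukhe and vezhobvik both have 3 vowels yet inflect differently (wegukhar, havezhobvik), so the number of vowels is not what conditions the rule; whether the stem ends in a vowel or a consonant is.
"nelmupre" ends in a vowel. The stems ending in a vowel (wegukhe → wegukhar, zonkeso → zonkesar, tituse → titusar) drop the final letter and add -ar.
So nelmupre → nelmuprar.

nelmuprar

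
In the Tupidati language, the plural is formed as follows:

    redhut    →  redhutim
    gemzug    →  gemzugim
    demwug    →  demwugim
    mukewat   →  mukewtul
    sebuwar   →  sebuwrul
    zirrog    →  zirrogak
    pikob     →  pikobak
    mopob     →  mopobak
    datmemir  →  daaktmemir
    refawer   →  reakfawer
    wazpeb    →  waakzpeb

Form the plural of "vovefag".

redhut and mukewat both end in -t yet inflect differently (redhutim, mukewtul), so the final letter is not what conditions the rule; the last vowel is.
"vovefag" has last vowel 'a'. The stems whose last vowel is 'a' (mukewat → mukewtul, sebuwar → sebuwrul) delete the last vowel and add -ul.
So vovefag → vovefgul.

vovefgul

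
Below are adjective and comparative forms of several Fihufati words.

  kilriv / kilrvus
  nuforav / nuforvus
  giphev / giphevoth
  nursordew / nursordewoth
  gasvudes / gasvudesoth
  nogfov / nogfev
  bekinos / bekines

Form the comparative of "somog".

someg

kilriv and giphev both end in -v yet inflect differently (kilrvus, giphevoth), so the final letter is not what conditions the rule; the last vowel is.
"somog" has last vowel 'o'. The stems whose last vowel is 'o' (nogfov → nogfev, bekinos → bekines) change the last vowel to 'e'.
So somog → someg.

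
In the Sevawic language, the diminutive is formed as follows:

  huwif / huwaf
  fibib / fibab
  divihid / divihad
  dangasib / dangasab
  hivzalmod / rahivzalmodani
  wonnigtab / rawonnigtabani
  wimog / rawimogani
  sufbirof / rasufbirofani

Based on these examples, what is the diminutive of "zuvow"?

divihid and hivzalmod both end in -d yet inflect differently (divihad, rahivzalmodani), so the final letter is not what conditions the rule; the last vowel is.
"zuvow" has last vowel 'o'. The stems whose last vowel is 'o' (hivzalmod → rahivzalmodani, wimog → rawimogani, sufbirof → rasufbirofani) add ra- … -ani around the stem.
So zuvow → razuvowani.

razuvowani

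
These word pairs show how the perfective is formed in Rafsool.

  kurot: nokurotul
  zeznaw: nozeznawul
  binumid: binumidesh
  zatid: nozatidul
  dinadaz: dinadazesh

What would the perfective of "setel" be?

nosetelul

binumid and zatid both end in -d yet inflect differently (binumidesh, nozatidul), so the final letter is not what conditions the rule; the number of vowels is.
"setel" has 2 vowels. The stems with 2 vowels (zatid → nozatidul, kurot → nokurotul, zeznaw → nozeznawul) add no- … -ul around the stem.
So setel → nosetelul.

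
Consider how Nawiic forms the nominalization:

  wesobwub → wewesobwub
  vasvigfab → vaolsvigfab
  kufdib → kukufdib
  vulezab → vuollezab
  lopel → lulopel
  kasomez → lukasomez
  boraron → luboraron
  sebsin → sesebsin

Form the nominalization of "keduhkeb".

"keduhkeb" has last vowel 'e'. The stems whose last vowel is 'e' (kasomez → lukasomez, lopel → lulopel) add the prefix lu-.
So keduhkeb → lukeduhkeb.

lukeduhkeb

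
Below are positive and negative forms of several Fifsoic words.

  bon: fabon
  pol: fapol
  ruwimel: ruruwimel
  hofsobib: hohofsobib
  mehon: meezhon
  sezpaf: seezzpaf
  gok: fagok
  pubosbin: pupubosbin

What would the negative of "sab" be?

fasab

"sab" has 1 vowel. The stems with 1 vowel (gok → fagok, pol → fapol, bon → fabon) add the prefix fa-.
The other patterns: stems with 2 vowels insert -ez- after the first vowel; stems with 3 vowels repeat the first consonant+vowel as a prefix.
So sab → fasab.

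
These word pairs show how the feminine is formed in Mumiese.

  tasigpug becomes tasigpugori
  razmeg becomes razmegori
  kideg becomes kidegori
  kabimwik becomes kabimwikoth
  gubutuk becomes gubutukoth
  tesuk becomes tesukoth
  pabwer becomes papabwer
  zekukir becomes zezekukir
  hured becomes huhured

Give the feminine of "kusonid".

"kusonid" ends in -d. The one such stem in the data (hured → huhured) repeats the first consonant+vowel as a prefix (as do pabwer, zekukir), so the same rule applies.
The other patterns: stems ending in -g add -ori; stems ending in -k add -oth.
So kusonid → kukusonid.

kukusonid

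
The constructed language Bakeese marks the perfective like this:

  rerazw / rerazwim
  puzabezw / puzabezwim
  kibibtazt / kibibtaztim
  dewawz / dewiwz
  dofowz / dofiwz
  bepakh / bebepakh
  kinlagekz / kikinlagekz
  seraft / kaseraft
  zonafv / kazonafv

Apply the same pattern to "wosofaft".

kawosofaft

"wosofaft" has second-to-last letter 'f'. The stems whose second-to-last letter is 'f' (seraft → kaseraft, zonafv → kazonafv) add the prefix ka-.
The other patterns: stems whose second-to-last letter is 'z' add -im; stems whose second-to-last letter is 'w' change the last vowel to 'i'; stems whose second-to-last letter is 'k' repeat the first consonant+vowel as a prefix.
So wosofaft → kawosofaft.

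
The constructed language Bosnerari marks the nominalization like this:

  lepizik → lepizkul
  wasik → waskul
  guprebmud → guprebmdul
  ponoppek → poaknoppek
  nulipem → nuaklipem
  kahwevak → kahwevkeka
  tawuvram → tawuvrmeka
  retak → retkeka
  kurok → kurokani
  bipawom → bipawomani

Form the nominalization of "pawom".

pawomani

"pawom" has last vowel 'o'. The stems whose last vowel is 'o' (kurok → kurokani, bipawom → bipawomani) add -ani.
The other patterns: stems whose last vowel is 'i' or 'u' delete the last vowel and add -ul; stems whose last vowel is 'e' insert -ak- after the first vowel; stems whose last vowel is 'a' delete the last vowel and add -eka.
So pawom → pawomani.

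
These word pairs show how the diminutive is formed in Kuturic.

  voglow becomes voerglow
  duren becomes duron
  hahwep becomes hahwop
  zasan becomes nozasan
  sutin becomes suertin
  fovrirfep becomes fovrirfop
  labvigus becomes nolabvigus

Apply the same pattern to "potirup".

"potirup" has last vowel 'u'. The one such stem in the data (labvigus → nolabvigus) adds the prefix no-, so the same rule applies.
The other patterns: stems whose last vowel is 'e' change the last vowel to 'o'; stems whose last vowel is 'i' or 'o' insert -er- after the first vowel.
So potirup → nopotirup.

nopotirup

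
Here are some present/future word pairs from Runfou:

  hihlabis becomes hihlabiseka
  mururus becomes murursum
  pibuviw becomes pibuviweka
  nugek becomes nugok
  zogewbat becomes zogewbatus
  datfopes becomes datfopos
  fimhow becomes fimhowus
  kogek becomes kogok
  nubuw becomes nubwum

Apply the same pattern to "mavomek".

mavomok

"mavomek" has last vowel 'e'. The stems whose last vowel is 'e' (nugek → nugok, kogek → kogok, datfopes → datfopos) change the last vowel to 'o'.
The other patterns: stems whose last vowel is 'i' add -eka; stems whose last vowel is 'u' delete the last vowel and add -um; stems whose last vowel is 'a' or 'o' add -us.
So mavomek → mavomok.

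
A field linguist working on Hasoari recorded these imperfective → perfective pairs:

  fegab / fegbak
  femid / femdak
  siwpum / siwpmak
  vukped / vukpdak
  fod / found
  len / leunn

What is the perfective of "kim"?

kiunm

femid and fod both end in -d yet inflect differently (femdak, found), so the final letter is not what conditions the rule; the number of vowels is.
"kim" has 1 vowel. The stems with 1 vowel (fod → found, len → leunn) insert -un- after the first vowel.
So kim → kiunm.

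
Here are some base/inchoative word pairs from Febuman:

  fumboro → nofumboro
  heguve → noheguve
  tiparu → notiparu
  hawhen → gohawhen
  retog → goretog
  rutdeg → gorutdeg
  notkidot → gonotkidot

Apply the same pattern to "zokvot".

"zokvot" ends in a consonant. The stems ending in a consonant (hawhen → gohawhen, retog → goretog, rutdeg → gorutdeg) add the prefix go-.
The other pattern: stems ending in a vowel add the prefix no-.
So zokvot → gozokvot.

gozokvot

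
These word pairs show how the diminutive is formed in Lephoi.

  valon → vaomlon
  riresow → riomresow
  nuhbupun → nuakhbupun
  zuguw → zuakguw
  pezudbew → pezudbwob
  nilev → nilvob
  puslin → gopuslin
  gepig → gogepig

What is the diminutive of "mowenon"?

valon and nuhbupun both end in -n yet inflect differently (vaomlon, nuakhbupun), so the final letter is not what conditions the rule; the last vowel is.
"mowenon" has last vowel 'o'. The stems whose last vowel is 'o' (valon → vaomlon, riresow → riomresow) insert -om- after the first vowel.
The other patterns: stems whose last vowel is 'u' insert -ak- after the first vowel; stems whose last vowel is 'e' delete the last vowel and add -ob; stems whose last vowel is 'i' add the prefix go-.
So mowenon → moomwenon.

moomwenon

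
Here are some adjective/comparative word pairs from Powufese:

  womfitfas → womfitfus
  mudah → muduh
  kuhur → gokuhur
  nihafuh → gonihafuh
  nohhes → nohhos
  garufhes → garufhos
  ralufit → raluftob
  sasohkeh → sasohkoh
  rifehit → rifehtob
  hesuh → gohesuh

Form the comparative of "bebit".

bebtob

womfitfas and nohhes both end in -s yet inflect differently (womfitfus, nohhos), so the final letter is not what conditions the rule; the last vowel is.
"bebit" has last vowel 'i'. The stems whose last vowel is 'i' (rifehit → rifehtob, ralufit → raluftob) delete the last vowel and add -ob.
The other patterns: stems whose last vowel is 'a' change the last vowel to 'u'; stems whose last vowel is 'e' change the last vowel to 'o'; stems whose last vowel is 'u' add the prefix go-.
So bebit → bebtob.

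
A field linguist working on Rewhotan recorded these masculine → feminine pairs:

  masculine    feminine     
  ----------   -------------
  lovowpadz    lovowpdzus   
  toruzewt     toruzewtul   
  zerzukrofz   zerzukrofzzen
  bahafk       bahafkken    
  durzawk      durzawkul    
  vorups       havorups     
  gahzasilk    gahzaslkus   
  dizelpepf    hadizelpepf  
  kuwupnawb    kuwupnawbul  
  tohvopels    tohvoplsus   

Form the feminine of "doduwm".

doduwmul

durzawk and bahafk both end in -k yet inflect differently (durzawkul, bahafkken), so the final letter is not what conditions the rule; the second-to-last letter is.
"doduwm" has second-to-last letter 'w'. The stems whose second-to-last letter is 'w' (kuwupnawb → kuwupnawbul, durzawk → durzawkul, toruzewt → toruzewtul) add -ul.
So doduwm → doduwmul.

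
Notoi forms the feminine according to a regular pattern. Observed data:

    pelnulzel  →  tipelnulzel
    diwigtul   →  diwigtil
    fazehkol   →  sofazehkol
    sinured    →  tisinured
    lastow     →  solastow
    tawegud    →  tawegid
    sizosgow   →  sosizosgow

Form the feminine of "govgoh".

sogovgoh

diwigtul and fazehkol both end in -l yet inflect differently (diwigtil, sofazehkol), so the final letter is not what conditions the rule; the last vowel is.
"govgoh" has last vowel 'o'. The stems whose last vowel is 'o' (fazehkol → sofazehkol, sizosgow → sosizosgow, lastow → solastow) add the prefix so-.
So govgoh → sogovgoh.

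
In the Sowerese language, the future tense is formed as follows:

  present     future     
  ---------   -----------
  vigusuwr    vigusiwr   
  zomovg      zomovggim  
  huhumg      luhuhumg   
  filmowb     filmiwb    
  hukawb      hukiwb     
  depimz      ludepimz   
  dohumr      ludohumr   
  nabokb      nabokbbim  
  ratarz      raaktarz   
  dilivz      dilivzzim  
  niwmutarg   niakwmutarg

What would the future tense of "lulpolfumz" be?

lululpolfumz

"lulpolfumz" has second-to-last letter 'm'. The stems whose second-to-last letter is 'm' (dohumr → ludohumr, huhumg → luhuhumg, depimz → ludepimz) add the prefix lu-.
The other patterns: stems whose second-to-last letter is 'w' change the last vowel to 'i'; stems whose second-to-last letter is 'r' insert -ak- after the first vowel; stems whose second-to-last letter is 'k' or 'v' double the final consonant and add -im.
So lulpolfumz → lululpolfumz.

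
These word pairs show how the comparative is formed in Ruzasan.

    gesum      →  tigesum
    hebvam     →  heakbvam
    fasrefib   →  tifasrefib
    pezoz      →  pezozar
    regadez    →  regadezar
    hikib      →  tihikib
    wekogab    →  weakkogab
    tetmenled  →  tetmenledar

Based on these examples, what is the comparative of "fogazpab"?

"fogazpab" has last vowel 'a'. The stems whose last vowel is 'a' (hebvam → heakbvam, wekogab → weakkogab) insert -ak- after the first vowel.
The other patterns: stems whose last vowel is 'i' or 'u' add the prefix ti-; stems whose last vowel is 'e' or 'o' add -ar.
So fogazpab → foakgazpab.

foakgazpab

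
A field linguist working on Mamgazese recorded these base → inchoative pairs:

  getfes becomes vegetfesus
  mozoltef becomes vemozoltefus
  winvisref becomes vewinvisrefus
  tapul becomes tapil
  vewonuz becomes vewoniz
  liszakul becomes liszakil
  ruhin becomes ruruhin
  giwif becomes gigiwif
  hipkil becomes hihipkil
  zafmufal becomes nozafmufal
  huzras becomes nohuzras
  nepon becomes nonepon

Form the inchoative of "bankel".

vebankelus

mozoltef and giwif both end in -f yet inflect differently (vemozoltefus, gigiwif), so the final letter is not what conditions the rule; the last vowel is.
"bankel" has last vowel 'e'. The stems whose last vowel is 'e' (getfes → vegetfesus, mozoltef → vemozoltefus, winvisref → vewinvisrefus) add ve- … -us around the stem.
The other patterns: stems whose last vowel is 'u' change the last vowel to 'i'; stems whose last vowel is 'i' repeat the first consonant+vowel as a prefix; stems whose last vowel is 'a' or 'o' add the prefix no-.
So bankel → vebankelus.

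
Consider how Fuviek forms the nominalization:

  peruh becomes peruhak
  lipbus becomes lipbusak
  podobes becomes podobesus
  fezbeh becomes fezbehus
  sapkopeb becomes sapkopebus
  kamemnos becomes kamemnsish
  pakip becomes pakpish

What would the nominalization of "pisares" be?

pisaresus

"pisares" has last vowel 'e'. The stems whose last vowel is 'e' (podobes → podobesus, fezbeh → fezbehus, sapkopeb → sapkopebus) add -us.
The other patterns: stems whose last vowel is 'u' add -ak; stems whose last vowel is 'i' or 'o' delete the last vowel and add -ish.
So pisares → pisaresus.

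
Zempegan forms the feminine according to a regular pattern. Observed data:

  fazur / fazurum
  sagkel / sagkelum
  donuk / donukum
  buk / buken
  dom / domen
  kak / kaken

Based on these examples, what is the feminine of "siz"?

donuk and buk both end in -k yet inflect differently (donukum, buken), so the final letter is not what conditions the rule; the number of vowels is.
"siz" has 1 vowel. The stems with 1 vowel (buk → buken, dom → domen, kak → kaken) add -en.
The other pattern: stems with 2 vowels add -um.
So siz → sizen.

sizen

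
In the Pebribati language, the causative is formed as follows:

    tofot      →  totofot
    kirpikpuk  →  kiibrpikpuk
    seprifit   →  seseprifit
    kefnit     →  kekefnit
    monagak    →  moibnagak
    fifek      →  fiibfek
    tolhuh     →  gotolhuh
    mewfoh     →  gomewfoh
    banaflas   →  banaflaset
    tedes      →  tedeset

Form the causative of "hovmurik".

hoibvmurik

tedes and fifek both have last vowel 'e' yet inflect differently (tedeset, fiibfek), so the last vowel is not what conditions the rule; the final letter is.
"hovmurik" ends in -k. The stems ending in -k (fifek → fiibfek, kirpikpuk → kiibrpikpuk, monagak → moibnagak) insert -ib- after the first vowel.
So hovmurik → hoibvmurik.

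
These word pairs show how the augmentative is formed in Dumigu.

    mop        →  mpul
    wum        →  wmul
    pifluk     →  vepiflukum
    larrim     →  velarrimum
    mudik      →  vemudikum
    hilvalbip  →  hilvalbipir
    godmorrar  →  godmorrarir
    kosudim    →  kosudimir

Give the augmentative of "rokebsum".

rokebsumir

wum and larrim both end in -m yet inflect differently (wmul, velarrimum), so the final letter is not what conditions the rule; the number of vowels is.
"rokebsum" has 3 vowels. The stems with 3 vowels (hilvalbip → hilvalbipir, godmorrar → godmorrarir, kosudim → kosudimir) add -ir.
The other patterns: stems with 1 vowel delete the last vowel and add -ul; stems with 2 vowels add ve- … -um around the stem.
So rokebsum → rokebsumir.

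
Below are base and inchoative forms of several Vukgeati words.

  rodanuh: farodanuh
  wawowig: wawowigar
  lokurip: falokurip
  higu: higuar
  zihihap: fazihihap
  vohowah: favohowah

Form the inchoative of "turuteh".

faturuteh

higu and rodanuh both have last vowel 'u' yet inflect differently (higuar, farodanuh), so the last vowel is not what conditions the rule; the final letter is.
"turuteh" ends in -h. The stems ending in -h (rodanuh → farodanuh, vohowah → favohowah) add the prefix fa-.
So turuteh → faturuteh.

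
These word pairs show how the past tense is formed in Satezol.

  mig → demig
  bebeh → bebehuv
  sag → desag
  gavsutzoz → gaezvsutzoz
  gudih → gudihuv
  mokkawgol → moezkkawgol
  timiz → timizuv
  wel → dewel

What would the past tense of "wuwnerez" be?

wuezwnerez

timiz and gavsutzoz both end in -z yet inflect differently (timizuv, gaezvsutzoz), so the final letter is not what conditions the rule; the number of vowels is.
"wuwnerez" has 3 vowels. The stems with 3 vowels (gavsutzoz → gaezvsutzoz, mokkawgol → moezkkawgol) insert -ez- after the first vowel.
The other patterns: stems with 1 vowel add the prefix de-; stems with 2 vowels add -uv.
So wuwnerez → wuezwnerez.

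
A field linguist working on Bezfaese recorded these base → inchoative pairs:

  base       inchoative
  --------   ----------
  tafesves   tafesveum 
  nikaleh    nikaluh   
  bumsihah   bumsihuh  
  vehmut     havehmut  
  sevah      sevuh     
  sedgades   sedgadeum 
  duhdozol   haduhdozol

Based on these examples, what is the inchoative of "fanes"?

faneum

"fanes" ends in -s. The stems ending in -s (tafesves → tafesveum, sedgades → sedgadeum) drop the final letter and add -um.
The other patterns: stems ending in -h change the last vowel to 'u'; stems ending in -l or -t add the prefix ha-.
So fanes → faneum.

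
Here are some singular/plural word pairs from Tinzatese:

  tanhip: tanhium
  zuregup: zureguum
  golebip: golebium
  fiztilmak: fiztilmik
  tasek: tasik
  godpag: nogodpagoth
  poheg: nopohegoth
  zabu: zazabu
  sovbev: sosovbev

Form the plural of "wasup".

"wasup" ends in -p. The stems ending in -p (tanhip → tanhium, zuregup → zureguum, golebip → golebium) drop the final letter and add -um.
The other patterns: stems ending in -k change the last vowel to 'i'; stems ending in -g add no- … -oth around the stem; stems ending in -u or -v repeat the first consonant+vowel as a prefix.
So wasup → wasuum.

wasuum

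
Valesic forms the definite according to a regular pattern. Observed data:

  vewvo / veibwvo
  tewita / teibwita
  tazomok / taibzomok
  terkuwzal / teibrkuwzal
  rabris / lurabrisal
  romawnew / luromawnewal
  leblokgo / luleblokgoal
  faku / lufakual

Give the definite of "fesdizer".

lufesdizeral

vewvo and leblokgo both end in -o yet inflect differently (veibwvo, luleblokgoal), so the final letter is not what conditions the rule; the first letter is.
"fesdizer" begins with f-. The one such stem in the data (faku → lufakual) adds lu- … -al around the stem, so the same rule applies.
So fesdizer → lufesdizeral.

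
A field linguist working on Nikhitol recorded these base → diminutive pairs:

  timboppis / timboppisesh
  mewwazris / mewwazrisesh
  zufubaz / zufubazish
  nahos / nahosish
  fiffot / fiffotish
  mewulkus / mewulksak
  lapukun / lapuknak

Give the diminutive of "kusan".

kusanish

timboppis and nahos both end in -s yet inflect differently (timboppisesh, nahosish), so the final letter is not what conditions the rule; the last vowel is.
"kusan" has last vowel 'a'. The one such stem in the data (zufubaz → zufubazish) adds -ish, so the same rule applies.
So kusan → kusanish.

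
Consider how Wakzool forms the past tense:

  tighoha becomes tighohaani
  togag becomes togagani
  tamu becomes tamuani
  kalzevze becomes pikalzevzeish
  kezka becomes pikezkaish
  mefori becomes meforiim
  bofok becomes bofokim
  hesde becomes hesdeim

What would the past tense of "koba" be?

tighoha and kezka both end in -a yet inflect differently (tighohaani, pikezkaish), so the final letter is not what conditions the rule; the first letter is.
"koba" begins with k-. The stems beginning with k- (kalzevze → pikalzevzeish, kezka → pikezkaish) add pi- … -ish around the stem.
So koba → pikobaish.

pikobaish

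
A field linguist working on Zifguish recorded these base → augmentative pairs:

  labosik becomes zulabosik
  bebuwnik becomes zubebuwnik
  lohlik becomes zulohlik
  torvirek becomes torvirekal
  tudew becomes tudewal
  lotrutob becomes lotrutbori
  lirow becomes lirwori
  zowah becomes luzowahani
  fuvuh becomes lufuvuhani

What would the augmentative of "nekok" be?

"nekok" has last vowel 'o'. The stems whose last vowel is 'o' (lotrutob → lotrutbori, lirow → lirwori) delete the last vowel and add -ori.
The other patterns: stems whose last vowel is 'i' add the prefix zu-; stems whose last vowel is 'e' add -al; stems whose last vowel is 'a' or 'u' add lu- … -ani around the stem.
So nekok → nekkori.

nekkori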